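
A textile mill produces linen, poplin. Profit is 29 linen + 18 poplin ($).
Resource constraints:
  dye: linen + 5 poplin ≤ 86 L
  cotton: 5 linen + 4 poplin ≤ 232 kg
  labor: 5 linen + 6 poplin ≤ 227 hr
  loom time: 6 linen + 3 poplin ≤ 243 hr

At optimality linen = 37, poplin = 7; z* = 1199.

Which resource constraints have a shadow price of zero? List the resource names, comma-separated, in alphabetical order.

cotton, dye

dye: 72/86 (slack 14)
cotton: 213/232 (slack 19)
labor: 227/227 (binding)
loom time: 243/243 (binding)
By complementary slackness, a constraint with positive slack has shadow price 0 → cotton, dye.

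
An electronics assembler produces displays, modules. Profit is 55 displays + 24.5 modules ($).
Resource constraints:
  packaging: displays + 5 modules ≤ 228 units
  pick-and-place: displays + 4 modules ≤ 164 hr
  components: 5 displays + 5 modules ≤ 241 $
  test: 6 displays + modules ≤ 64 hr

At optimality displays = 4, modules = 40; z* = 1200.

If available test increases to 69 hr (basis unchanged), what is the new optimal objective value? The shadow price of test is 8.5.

Δb = 5, so new z* = 1200 + (8.5)·(5) = 1200 + 42.5 = 1242.5.

1242.5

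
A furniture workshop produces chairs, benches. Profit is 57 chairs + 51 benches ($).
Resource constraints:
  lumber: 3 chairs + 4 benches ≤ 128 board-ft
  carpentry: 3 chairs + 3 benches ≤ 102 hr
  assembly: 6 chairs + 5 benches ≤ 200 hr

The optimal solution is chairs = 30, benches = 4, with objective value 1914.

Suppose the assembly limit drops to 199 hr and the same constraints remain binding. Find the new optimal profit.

1908

Binding: carpentry and assembly. Non-binding: lumber (22 unused).
Since lumber is not tight, its dual is 0.
From A_Bᵀ y = c: 3·y_carpentry + 6·y_assembly = 57; 3·y_carpentry + 5·y_assembly = 51.
→ y_carpentry = 7 and y_assembly = 6.
Δz = y_assembly·Δb = 6 × (-1) = -6, so new z* = 1914 − 6 = 1908.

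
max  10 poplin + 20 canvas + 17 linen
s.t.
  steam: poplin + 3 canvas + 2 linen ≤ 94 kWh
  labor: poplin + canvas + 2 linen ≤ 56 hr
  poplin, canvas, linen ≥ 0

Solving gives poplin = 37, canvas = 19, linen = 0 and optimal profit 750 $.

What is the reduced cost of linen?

-3

Both steam and labor are binding at x*.
The binding rows give the dual system: 1·y_steam + 1·y_labor = 10 and 3·y_steam + 1·y_labor = 20.
This yields shadow prices y_steam = 5, y_labor = 5.
Reduced cost of linen: c₃ − yᵀa₃ = 17 − (5·2 + 5·2) = 17 − 20 = -3.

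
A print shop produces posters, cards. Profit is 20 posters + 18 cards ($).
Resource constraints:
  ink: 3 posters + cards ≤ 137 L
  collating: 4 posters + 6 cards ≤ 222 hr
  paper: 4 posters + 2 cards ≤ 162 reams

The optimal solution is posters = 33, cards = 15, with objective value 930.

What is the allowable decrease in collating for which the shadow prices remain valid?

60

Binding constraints: collating, paper. The basis is B = [[4,6],[4,2]] with det -16.
Per unit decrease in collating, x* moves by d = (0.125, -0.25).
The basis stays optimal until cards reaches 0; allowable decrease = 60 hr.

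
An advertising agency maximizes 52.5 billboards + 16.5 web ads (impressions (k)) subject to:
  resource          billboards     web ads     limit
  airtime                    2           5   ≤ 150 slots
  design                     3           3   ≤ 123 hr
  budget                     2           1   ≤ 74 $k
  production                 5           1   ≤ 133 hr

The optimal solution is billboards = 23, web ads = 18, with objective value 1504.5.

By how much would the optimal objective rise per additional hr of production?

At the optimum: airtime uses 136 of 150 (slack = 14); design uses 123 of 123 (binding); budget uses 64 of 74 (slack = 10); production uses 133 of 133 (binding).
By complementary slackness, y = 0 for the non-binding constraints.
The binding rows give the dual system: 3·y_design + 5·y_production = 52.5 and 3·y_design + 1·y_production = 16.5.
This yields shadow prices y_design = 2.5, y_production = 9.
Shadow price of production = 9.

9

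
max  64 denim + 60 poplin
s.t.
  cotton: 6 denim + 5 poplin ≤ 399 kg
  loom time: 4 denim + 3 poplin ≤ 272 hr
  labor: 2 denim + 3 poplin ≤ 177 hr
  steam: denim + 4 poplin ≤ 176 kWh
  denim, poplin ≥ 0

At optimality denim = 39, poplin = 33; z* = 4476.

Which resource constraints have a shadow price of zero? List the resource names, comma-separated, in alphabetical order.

cotton: 399/399 (binding)
loom time: 255/272 (slack 17)
labor: 177/177 (binding)
steam: 171/176 (slack 5)
By complementary slackness, a constraint with positive slack has shadow price 0 → loom time, steam.

loom time, steam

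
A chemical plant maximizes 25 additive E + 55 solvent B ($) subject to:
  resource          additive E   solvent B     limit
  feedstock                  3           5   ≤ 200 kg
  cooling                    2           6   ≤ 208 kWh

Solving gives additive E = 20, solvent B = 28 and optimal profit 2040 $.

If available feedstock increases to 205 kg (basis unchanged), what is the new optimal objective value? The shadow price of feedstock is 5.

Δb = 5, so new z* = 2040 + (5)·(5) = 2040 + 25 = 2065.

2065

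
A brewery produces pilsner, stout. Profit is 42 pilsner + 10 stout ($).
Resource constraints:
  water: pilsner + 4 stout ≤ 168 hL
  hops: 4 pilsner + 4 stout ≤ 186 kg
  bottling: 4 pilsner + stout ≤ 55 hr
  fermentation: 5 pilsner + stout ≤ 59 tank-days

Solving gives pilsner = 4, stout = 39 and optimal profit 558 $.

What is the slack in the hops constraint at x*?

14

hops used = 4·4 + 4·39 = 172; slack = 186 − 172 = 14.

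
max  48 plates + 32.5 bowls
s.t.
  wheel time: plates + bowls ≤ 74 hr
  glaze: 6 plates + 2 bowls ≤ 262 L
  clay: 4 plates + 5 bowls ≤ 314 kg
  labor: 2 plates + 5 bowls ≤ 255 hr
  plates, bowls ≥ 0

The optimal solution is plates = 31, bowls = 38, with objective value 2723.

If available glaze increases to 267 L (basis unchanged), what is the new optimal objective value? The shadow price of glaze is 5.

2748

Δb = 5, so new z* = 2723 + (5)·(5) = 2723 + 25 = 2748.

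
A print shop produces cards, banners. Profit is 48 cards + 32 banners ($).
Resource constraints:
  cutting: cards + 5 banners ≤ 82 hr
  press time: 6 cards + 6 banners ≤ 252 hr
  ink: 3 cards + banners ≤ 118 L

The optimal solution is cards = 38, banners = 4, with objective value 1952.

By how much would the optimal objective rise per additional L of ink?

8

At the optimum: cutting uses 58 of 82 (slack = 24); press time uses 252 of 252 (binding); ink uses 118 of 118 (binding).
Since cutting is not tight, its dual is 0.
Dual feasibility on the basic columns requires 6·y_press time + 3·y_ink = 48, 6·y_press time + 1·y_ink = 32.
Solving: y_press time = 4, y_ink = 8.
Shadow price of ink = 8.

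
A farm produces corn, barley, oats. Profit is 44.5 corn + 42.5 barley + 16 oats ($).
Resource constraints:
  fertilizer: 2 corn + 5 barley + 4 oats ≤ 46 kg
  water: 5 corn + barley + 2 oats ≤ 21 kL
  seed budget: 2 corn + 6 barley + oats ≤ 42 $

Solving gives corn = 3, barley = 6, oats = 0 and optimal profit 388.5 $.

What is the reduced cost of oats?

-3

Check each constraint at x*: fertilizer 36/46 (slack 10); water 21/21 (tight); seed budget 42/42 (tight).
By complementary slackness, y = 0 for the non-binding constraint.
Dual feasibility on the basic columns requires 5·y_water + 2·y_seed budget = 44.5, 1·y_water + 6·y_seed budget = 42.5.
This yields shadow prices y_water = 6.5, y_seed budget = 6.
Reduced cost of oats: c₃ − yᵀa₃ = 16 − (6.5·2 + 6·1) = 16 − 19 = -3.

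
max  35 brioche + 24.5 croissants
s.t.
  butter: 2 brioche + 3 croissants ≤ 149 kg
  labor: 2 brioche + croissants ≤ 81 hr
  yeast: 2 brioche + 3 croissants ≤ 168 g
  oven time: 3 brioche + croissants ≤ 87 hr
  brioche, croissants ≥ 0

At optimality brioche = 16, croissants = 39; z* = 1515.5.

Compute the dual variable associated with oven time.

Binding: butter and oven time. Non-binding: labor (10 unused), yeast (19 unused).
By complementary slackness, y = 0 for the non-binding constraints.
From A_Bᵀ y = c: 2·y_butter + 3·y_oven time = 35; 3·y_butter + 1·y_oven time = 24.5.
This yields shadow prices y_butter = 5.5, y_oven time = 8.
Shadow price of oven time = 8.

8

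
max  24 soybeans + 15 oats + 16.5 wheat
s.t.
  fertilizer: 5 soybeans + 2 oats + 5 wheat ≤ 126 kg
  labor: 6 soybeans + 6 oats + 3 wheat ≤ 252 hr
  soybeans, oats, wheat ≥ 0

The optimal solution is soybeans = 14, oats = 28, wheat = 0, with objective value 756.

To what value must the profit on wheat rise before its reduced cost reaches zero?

Check each constraint at x*: fertilizer 126/126 (tight); labor 252/252 (tight).
The binding rows give the dual system: 5·y_fertilizer + 6·y_labor = 24 and 2·y_fertilizer + 6·y_labor = 15.
This yields shadow prices y_fertilizer = 3, y_labor = 1.5.
wheat enters the basis when its profit ≥ yᵀa₃ = 3·5 + 1.5·3 = 19.5.

19.5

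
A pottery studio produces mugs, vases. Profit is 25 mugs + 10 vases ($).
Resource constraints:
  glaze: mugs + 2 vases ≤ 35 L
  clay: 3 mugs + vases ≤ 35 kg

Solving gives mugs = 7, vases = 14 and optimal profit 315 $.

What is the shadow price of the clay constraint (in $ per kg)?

8

Check each constraint at x*: glaze 35/35 (tight); clay 35/35 (tight).
From A_Bᵀ y = c: 1·y_glaze + 3·y_clay = 25; 2·y_glaze + 1·y_clay = 10.
Solving: y_glaze = 1, y_clay = 8.
Shadow price of clay = 8.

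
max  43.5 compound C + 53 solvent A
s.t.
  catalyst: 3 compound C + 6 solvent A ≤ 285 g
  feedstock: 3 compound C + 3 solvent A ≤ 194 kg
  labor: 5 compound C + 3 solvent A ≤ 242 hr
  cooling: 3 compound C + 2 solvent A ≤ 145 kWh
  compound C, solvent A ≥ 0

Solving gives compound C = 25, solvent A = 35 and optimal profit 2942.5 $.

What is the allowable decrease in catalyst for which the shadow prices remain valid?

140

Binding constraints: catalyst, cooling. The basis is B = [[3,6],[3,2]] with det -12.
Per unit decrease in catalyst, x* moves by d = (0.1667, -0.25).
The basis stays optimal until solvent A reaches 0; allowable decrease = 140 g.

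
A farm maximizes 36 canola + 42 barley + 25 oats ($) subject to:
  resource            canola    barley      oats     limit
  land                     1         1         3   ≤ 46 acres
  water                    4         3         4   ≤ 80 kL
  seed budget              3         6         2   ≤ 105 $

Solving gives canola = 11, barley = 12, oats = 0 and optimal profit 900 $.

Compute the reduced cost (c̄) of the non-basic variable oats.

Binding: water and seed budget. Non-binding: land (23 unused).
Since land is not tight, its dual is 0.
Dual feasibility on the basic columns requires 4·y_water + 3·y_seed budget = 36, 3·y_water + 6·y_seed budget = 42.
This yields shadow prices y_water = 6, y_seed budget = 4.
Reduced cost of oats: c₃ − yᵀa₃ = 25 − (6·4 + 4·2) = 25 − 32 = -7.

-7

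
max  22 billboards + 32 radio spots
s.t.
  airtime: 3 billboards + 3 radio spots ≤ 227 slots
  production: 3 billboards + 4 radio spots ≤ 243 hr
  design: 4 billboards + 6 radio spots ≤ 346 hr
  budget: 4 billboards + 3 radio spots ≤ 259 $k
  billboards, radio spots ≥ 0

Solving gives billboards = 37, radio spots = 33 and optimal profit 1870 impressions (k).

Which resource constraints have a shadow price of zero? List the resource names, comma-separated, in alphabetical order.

airtime: 210/227 (slack 17)
production: 243/243 (binding)
design: 346/346 (binding)
budget: 247/259 (slack 12)
By complementary slackness, a constraint with positive slack has shadow price 0 → airtime, budget.

airtime, budget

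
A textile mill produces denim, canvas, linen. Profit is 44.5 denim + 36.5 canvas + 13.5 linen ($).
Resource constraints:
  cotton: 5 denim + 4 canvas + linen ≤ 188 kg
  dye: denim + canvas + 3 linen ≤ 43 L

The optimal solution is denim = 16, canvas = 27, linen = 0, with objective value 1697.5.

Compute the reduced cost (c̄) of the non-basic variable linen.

Both cotton and dye are binding at x*.
From A_Bᵀ y = c: 5·y_cotton + 1·y_dye = 44.5; 4·y_cotton + 1·y_dye = 36.5.
Solving: y_cotton = 8, y_dye = 4.5.
Reduced cost of linen: c₃ − yᵀa₃ = 13.5 − (8·1 + 4.5·3) = 13.5 − 21.5 = -8.

-8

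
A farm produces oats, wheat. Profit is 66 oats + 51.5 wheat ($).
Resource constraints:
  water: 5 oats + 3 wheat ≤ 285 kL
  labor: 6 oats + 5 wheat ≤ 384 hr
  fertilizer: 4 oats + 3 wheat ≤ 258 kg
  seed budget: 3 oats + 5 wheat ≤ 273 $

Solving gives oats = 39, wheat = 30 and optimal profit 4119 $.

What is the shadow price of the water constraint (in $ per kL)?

3

Binding: water and labor. Non-binding: fertilizer (12 unused), seed budget (6 unused).
Since fertilizer, seed budget are not tight, their duals are 0.
From A_Bᵀ y = c: 5·y_water + 6·y_labor = 66; 3·y_water + 5·y_labor = 51.5.
Solving: y_water = 3, y_labor = 8.5.
Shadow price of water = 3.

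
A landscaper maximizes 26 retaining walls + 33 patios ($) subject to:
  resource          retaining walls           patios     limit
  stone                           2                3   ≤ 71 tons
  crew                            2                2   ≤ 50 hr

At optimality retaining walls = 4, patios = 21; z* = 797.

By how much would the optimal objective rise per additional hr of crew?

6

At the optimum: stone uses 71 of 71 (binding); crew uses 50 of 50 (binding).
The binding rows give the dual system: 2·y_stone + 2·y_crew = 26 and 3·y_stone + 2·y_crew = 33.
Solving: y_stone = 7, y_crew = 6.
Shadow price of crew = 6.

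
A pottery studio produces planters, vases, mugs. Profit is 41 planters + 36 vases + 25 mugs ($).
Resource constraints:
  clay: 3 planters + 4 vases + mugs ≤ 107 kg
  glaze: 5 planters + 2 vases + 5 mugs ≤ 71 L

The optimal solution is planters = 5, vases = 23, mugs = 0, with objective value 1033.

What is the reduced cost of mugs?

At the optimum: clay uses 107 of 107 (binding); glaze uses 71 of 71 (binding).
The binding rows give the dual system: 3·y_clay + 5·y_glaze = 41 and 4·y_clay + 2·y_glaze = 36.
Solving: y_clay = 7, y_glaze = 4.
Reduced cost of mugs: c₃ − yᵀa₃ = 25 − (7·1 + 4·5) = 25 − 27 = -2.

-2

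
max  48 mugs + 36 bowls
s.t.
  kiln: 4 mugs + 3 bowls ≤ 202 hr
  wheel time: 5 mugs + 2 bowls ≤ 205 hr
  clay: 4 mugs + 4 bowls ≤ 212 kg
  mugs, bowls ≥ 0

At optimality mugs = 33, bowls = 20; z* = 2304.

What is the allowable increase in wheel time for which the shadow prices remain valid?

Binding constraints: wheel time, clay. The basis is B = [[5,2],[4,4]] with det 12.
Per unit increase in wheel time, x* moves by d = (0.3333, -0.3333).
The basis stays optimal until kiln becomes binding; allowable increase = 30 hr.

30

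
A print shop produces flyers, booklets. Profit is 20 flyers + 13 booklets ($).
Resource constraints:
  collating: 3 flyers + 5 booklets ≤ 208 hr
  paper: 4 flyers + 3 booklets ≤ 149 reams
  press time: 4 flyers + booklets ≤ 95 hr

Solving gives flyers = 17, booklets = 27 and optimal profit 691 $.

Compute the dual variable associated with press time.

Binding: paper and press time. Non-binding: collating (22 unused).
By complementary slackness, y = 0 for the non-binding constraint.
Dual feasibility on the basic columns requires 4·y_paper + 4·y_press time = 20, 3·y_paper + 1·y_press time = 13.
→ y_paper = 4 and y_press time = 1.
Shadow price of press time = 1.

1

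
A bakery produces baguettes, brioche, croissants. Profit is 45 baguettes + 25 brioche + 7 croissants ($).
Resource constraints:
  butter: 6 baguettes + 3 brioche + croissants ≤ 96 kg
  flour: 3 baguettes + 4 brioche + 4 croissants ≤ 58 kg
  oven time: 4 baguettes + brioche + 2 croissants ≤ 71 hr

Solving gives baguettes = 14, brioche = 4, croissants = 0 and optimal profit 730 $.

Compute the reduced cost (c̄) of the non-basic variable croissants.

-4

Binding: butter and flour. Non-binding: oven time (11 unused).
Slack constraints have shadow price 0 (complementary slackness).
From A_Bᵀ y = c: 6·y_butter + 3·y_flour = 45; 3·y_butter + 4·y_flour = 25.
→ y_butter = 7 and y_flour = 1.
Reduced cost of croissants: c₃ − yᵀa₃ = 7 − (7·1 + 1·4) = 7 − 11 = -4.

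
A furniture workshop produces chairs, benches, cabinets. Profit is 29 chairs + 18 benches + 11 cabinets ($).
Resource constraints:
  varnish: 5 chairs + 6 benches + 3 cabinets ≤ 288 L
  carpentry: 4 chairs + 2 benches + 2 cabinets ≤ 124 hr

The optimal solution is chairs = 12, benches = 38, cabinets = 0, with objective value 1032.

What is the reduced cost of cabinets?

At the optimum: varnish uses 288 of 288 (binding); carpentry uses 124 of 124 (binding).
The binding rows give the dual system: 5·y_varnish + 4·y_carpentry = 29 and 6·y_varnish + 2·y_carpentry = 18.
This yields shadow prices y_varnish = 1, y_carpentry = 6.
Reduced cost of cabinets: c₃ − yᵀa₃ = 11 − (1·3 + 6·2) = 11 − 15 = -4.

-4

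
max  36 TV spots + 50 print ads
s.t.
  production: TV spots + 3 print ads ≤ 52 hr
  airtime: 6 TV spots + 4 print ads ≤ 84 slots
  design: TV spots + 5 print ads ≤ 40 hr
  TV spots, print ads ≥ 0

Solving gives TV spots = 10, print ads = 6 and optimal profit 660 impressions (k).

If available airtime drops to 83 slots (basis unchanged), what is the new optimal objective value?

655

Binding: airtime and design. Non-binding: production (24 unused).
Since production is not tight, its dual is 0.
From A_Bᵀ y = c: 6·y_airtime + 1·y_design = 36; 4·y_airtime + 5·y_design = 50.
This yields shadow prices y_airtime = 5, y_design = 6.
Δz = y_airtime·Δb = 5 × (-1) = -5, so new z* = 660 − 5 = 655.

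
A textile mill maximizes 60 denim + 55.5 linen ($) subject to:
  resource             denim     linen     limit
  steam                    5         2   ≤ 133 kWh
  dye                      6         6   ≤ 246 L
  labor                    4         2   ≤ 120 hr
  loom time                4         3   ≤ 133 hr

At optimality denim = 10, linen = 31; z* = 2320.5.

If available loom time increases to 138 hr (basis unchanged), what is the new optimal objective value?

Binding: dye and loom time. Non-binding: steam (21 unused), labor (18 unused).
By complementary slackness, y = 0 for the non-binding constraints.
From A_Bᵀ y = c: 6·y_dye + 4·y_loom time = 60; 6·y_dye + 3·y_loom time = 55.5.
This yields shadow prices y_dye = 7, y_loom time = 4.5.
Δz = y_loom time·Δb = 4.5 × (5) = 22.5, so new z* = 2320.5 + 22.5 = 2343.

2343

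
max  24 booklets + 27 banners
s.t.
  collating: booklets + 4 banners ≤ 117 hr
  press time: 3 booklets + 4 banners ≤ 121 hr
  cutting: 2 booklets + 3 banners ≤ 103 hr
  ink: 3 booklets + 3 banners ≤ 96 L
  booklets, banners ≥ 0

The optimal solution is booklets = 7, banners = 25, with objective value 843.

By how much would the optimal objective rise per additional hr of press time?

3

Binding: press time and ink. Non-binding: collating (10 unused), cutting (14 unused).
By complementary slackness, y = 0 for the non-binding constraints.
Dual feasibility on the basic columns requires 3·y_press time + 3·y_ink = 24, 4·y_press time + 3·y_ink = 27.
This yields shadow prices y_press time = 3, y_ink = 5.
Shadow price of press time = 3.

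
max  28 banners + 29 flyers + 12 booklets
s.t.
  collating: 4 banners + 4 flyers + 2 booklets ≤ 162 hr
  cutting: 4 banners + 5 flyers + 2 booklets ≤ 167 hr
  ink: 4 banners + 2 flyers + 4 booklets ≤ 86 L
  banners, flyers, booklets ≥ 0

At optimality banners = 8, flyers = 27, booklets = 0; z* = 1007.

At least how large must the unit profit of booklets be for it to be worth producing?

18

Check each constraint at x*: collating 140/162 (slack 22); cutting 167/167 (tight); ink 86/86 (tight).
By complementary slackness, y = 0 for the non-binding constraint.
From A_Bᵀ y = c: 4·y_cutting + 4·y_ink = 28; 5·y_cutting + 2·y_ink = 29.
→ y_cutting = 5 and y_ink = 2.
booklets enters the basis when its profit ≥ yᵀa₃ = 5·2 + 2·4 = 18.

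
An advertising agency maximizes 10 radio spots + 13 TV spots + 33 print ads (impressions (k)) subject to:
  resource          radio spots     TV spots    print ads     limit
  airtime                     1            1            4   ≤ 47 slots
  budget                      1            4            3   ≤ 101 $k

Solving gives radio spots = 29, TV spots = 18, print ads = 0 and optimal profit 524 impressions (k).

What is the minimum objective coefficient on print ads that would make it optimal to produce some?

Both airtime and budget are binding at x*.
The binding rows give the dual system: 1·y_airtime + 1·y_budget = 10 and 1·y_airtime + 4·y_budget = 13.
This yields shadow prices y_airtime = 9, y_budget = 1.
print ads enters the basis when its profit ≥ yᵀa₃ = 9·4 + 1·3 = 39.

39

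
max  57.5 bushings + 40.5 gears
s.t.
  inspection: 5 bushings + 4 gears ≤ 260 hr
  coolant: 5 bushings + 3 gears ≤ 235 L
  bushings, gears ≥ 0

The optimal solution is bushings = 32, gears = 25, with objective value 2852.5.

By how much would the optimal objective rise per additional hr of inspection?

At the optimum: inspection uses 260 of 260 (binding); coolant uses 235 of 235 (binding).
Dual feasibility on the basic columns requires 5·y_inspection + 5·y_coolant = 57.5, 4·y_inspection + 3·y_coolant = 40.5.
Solving: y_inspection = 6, y_coolant = 5.5.
Shadow price of inspection = 6.

6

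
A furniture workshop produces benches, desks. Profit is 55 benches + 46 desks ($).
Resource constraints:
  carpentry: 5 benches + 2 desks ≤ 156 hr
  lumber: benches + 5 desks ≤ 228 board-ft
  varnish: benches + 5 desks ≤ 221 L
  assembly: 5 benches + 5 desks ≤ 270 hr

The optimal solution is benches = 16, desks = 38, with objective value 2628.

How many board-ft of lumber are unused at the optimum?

22

lumber used = 1·16 + 5·38 = 206; slack = 228 − 206 = 22.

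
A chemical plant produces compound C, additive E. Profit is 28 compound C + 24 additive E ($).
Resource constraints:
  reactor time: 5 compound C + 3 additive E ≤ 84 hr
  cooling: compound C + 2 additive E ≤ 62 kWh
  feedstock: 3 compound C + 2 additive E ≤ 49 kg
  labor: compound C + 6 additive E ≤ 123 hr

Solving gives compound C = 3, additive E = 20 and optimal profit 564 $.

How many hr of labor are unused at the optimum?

labor used = 1·3 + 6·20 = 123; slack = 123 − 123 = 0.

0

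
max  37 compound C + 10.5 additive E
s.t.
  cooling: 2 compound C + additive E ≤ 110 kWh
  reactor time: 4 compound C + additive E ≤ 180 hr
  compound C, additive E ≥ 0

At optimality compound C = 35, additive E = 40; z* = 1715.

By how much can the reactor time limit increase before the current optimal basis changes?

40

Binding constraints: cooling, reactor time. The basis is B = [[2,1],[4,1]] with det -2.
Per unit increase in reactor time, x* moves by d = (0.5, -1).
The basis stays optimal until additive E reaches 0; allowable increase = 40 hr.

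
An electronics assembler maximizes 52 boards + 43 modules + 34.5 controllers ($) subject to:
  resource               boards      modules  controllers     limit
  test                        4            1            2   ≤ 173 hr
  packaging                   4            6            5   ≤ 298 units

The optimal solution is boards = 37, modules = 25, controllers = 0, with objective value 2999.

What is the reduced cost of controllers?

-9.5

Both test and packaging are binding at x*.
The binding rows give the dual system: 4·y_test + 4·y_packaging = 52 and 1·y_test + 6·y_packaging = 43.
This yields shadow prices y_test = 7, y_packaging = 6.
Reduced cost of controllers: c₃ − yᵀa₃ = 34.5 − (7·2 + 6·5) = 34.5 − 44 = -9.5.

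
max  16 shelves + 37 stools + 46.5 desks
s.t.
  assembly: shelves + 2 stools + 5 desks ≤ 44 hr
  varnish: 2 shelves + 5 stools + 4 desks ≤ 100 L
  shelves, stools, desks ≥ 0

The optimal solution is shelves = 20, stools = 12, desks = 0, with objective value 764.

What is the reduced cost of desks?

-3.5

At the optimum: assembly uses 44 of 44 (binding); varnish uses 100 of 100 (binding).
Dual feasibility on the basic columns requires 1·y_assembly + 2·y_varnish = 16, 2·y_assembly + 5·y_varnish = 37.
Solving: y_assembly = 6, y_varnish = 5.
Reduced cost of desks: c₃ − yᵀa₃ = 46.5 − (6·5 + 5·4) = 46.5 − 50 = -3.5.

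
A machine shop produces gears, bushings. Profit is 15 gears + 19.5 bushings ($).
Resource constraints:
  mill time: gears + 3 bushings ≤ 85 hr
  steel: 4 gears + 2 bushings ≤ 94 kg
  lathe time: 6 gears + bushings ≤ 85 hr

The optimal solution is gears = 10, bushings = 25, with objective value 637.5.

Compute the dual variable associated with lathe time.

1.5

At the optimum: mill time uses 85 of 85 (binding); steel uses 90 of 94 (slack = 4); lathe time uses 85 of 85 (binding).
Since steel is not tight, its dual is 0.
From A_Bᵀ y = c: 1·y_mill time + 6·y_lathe time = 15; 3·y_mill time + 1·y_lathe time = 19.5.
Solving: y_mill time = 6, y_lathe time = 1.5.
Shadow price of lathe time = 1.5.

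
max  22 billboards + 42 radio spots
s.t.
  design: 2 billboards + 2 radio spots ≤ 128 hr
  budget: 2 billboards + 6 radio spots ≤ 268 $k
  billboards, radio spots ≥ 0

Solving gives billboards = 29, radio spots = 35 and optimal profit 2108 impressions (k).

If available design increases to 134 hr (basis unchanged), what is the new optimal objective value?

2144

Both design and budget are binding at x*.
From A_Bᵀ y = c: 2·y_design + 2·y_budget = 22; 2·y_design + 6·y_budget = 42.
Solving: y_design = 6, y_budget = 5.
Δz = y_design·Δb = 6 × (6) = 36, so new z* = 2108 + 36 = 2144.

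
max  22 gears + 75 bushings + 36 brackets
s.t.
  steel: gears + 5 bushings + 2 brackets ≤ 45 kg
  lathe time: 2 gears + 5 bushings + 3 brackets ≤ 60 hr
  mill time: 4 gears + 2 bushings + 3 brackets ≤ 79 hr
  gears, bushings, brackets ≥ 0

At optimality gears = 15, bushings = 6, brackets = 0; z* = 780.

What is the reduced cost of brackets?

At the optimum: steel uses 45 of 45 (binding); lathe time uses 60 of 60 (binding); mill time uses 72 of 79 (slack = 7).
By complementary slackness, y = 0 for the non-binding constraint.
From A_Bᵀ y = c: 1·y_steel + 2·y_lathe time = 22; 5·y_steel + 5·y_lathe time = 75.
→ y_steel = 8 and y_lathe time = 7.
Reduced cost of brackets: c₃ − yᵀa₃ = 36 − (8·2 + 7·3) = 36 − 37 = -1.

-1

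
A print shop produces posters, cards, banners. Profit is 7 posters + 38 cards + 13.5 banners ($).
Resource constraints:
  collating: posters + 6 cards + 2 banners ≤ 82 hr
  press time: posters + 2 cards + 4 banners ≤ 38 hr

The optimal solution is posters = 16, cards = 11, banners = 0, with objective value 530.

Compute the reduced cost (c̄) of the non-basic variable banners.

At the optimum: collating uses 82 of 82 (binding); press time uses 38 of 38 (binding).
Dual feasibility on the basic columns requires 1·y_collating + 1·y_press time = 7, 6·y_collating + 2·y_press time = 38.
Solving: y_collating = 6, y_press time = 1.
Reduced cost of banners: c₃ − yᵀa₃ = 13.5 − (6·2 + 1·4) = 13.5 − 16 = -2.5.

-2.5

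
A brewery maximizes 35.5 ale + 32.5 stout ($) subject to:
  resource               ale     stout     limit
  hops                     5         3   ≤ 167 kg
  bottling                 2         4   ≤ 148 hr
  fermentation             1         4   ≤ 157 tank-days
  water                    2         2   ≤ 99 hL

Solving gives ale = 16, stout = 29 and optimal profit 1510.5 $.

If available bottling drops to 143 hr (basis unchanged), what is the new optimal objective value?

At the optimum: hops uses 167 of 167 (binding); bottling uses 148 of 148 (binding); fermentation uses 132 of 157 (slack = 25); water uses 90 of 99 (slack = 9).
By complementary slackness, y = 0 for the non-binding constraints.
From A_Bᵀ y = c: 5·y_hops + 2·y_bottling = 35.5; 3·y_hops + 4·y_bottling = 32.5.
→ y_hops = 5.5 and y_bottling = 4.
Δz = y_bottling·Δb = 4 × (-5) = -20, so new z* = 1510.5 − 20 = 1490.5.

1490.5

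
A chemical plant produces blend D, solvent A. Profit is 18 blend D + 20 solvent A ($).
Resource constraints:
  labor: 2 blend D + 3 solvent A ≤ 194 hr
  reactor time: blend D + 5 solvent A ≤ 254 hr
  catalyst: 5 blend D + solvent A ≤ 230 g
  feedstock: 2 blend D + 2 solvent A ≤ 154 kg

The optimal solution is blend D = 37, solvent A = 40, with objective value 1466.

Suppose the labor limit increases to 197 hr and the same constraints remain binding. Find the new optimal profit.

1472

At the optimum: labor uses 194 of 194 (binding); reactor time uses 237 of 254 (slack = 17); catalyst uses 225 of 230 (slack = 5); feedstock uses 154 of 154 (binding).
By complementary slackness, y = 0 for the non-binding constraints.
From A_Bᵀ y = c: 2·y_labor + 2·y_feedstock = 18; 3·y_labor + 2·y_feedstock = 20.
→ y_labor = 2 and y_feedstock = 7.
Δz = y_labor·Δb = 2 × (3) = 6, so new z* = 1466 + 6 = 1472.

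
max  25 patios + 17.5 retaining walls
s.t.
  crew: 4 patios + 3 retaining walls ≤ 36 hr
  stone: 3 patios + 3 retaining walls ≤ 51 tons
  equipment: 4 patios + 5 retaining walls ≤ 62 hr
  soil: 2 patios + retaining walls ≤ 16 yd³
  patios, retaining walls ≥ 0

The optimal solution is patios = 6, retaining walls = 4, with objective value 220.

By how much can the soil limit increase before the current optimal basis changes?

Binding constraints: crew, soil. The basis is B = [[4,3],[2,1]] with det -2.
Per unit increase in soil, x* moves by d = (1.5, -2).
The basis stays optimal until retaining walls reaches 0; allowable increase = 2 yd³.

2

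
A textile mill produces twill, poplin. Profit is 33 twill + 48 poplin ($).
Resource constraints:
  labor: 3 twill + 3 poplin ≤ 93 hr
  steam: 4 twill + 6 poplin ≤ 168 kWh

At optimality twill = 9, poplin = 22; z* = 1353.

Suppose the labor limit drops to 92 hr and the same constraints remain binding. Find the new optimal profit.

Both labor and steam are binding at x*.
Dual feasibility on the basic columns requires 3·y_labor + 4·y_steam = 33, 3·y_labor + 6·y_steam = 48.
This yields shadow prices y_labor = 1, y_steam = 7.5.
Δz = y_labor·Δb = 1 × (-1) = -1, so new z* = 1353 − 1 = 1352.

1352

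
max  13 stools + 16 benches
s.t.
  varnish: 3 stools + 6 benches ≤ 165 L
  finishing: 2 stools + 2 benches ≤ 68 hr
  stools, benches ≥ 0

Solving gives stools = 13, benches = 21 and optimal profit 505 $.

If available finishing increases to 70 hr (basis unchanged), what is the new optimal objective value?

515

Both varnish and finishing are binding at x*.
Dual feasibility on the basic columns requires 3·y_varnish + 2·y_finishing = 13, 6·y_varnish + 2·y_finishing = 16.
Solving: y_varnish = 1, y_finishing = 5.
Δz = y_finishing·Δb = 5 × (2) = 10, so new z* = 505 + 10 = 515.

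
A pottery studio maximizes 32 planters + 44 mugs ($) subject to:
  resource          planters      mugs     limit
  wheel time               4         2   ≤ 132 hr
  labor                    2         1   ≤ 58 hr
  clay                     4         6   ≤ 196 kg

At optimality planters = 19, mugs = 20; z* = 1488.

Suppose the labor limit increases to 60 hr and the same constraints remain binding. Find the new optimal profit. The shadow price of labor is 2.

Δb = 2, so new z* = 1488 + (2)·(2) = 1488 + 4 = 1492.

1492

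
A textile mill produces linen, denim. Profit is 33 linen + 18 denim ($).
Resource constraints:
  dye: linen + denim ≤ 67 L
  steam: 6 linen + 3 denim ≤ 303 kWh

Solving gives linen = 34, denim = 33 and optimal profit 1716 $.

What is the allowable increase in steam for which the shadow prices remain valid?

Binding constraints: dye, steam. The basis is B = [[1,1],[6,3]] with det -3.
Per unit increase in steam, x* moves by d = (0.3333, -0.3333).
The basis stays optimal until denim reaches 0; allowable increase = 99 kWh.

99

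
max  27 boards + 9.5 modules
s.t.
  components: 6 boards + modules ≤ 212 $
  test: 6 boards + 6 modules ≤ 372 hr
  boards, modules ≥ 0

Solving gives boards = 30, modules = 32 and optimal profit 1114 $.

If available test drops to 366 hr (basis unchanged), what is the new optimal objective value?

At the optimum: components uses 212 of 212 (binding); test uses 372 of 372 (binding).
From A_Bᵀ y = c: 6·y_components + 6·y_test = 27; 1·y_components + 6·y_test = 9.5.
Solving: y_components = 3.5, y_test = 1.
Δz = y_test·Δb = 1 × (-6) = -6, so new z* = 1114 − 6 = 1108.

1108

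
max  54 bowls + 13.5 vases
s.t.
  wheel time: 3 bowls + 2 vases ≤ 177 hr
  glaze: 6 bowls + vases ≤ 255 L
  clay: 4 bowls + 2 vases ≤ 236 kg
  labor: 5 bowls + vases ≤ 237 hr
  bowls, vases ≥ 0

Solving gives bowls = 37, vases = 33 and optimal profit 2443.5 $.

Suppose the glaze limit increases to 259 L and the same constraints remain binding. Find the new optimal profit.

2473.5

Binding: wheel time and glaze. Non-binding: clay (22 unused), labor (19 unused).
Since clay, labor are not tight, their duals are 0.
From A_Bᵀ y = c: 3·y_wheel time + 6·y_glaze = 54; 2·y_wheel time + 1·y_glaze = 13.5.
Solving: y_wheel time = 3, y_glaze = 7.5.
Δz = y_glaze·Δb = 7.5 × (4) = 30, so new z* = 2443.5 + 30 = 2473.5.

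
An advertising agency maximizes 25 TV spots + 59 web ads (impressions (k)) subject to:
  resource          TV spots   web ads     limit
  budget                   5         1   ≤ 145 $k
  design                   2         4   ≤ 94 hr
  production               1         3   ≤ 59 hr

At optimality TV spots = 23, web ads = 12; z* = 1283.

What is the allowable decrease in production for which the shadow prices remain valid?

Binding constraints: design, production. The basis is B = [[2,4],[1,3]] with det 2.
Per unit decrease in production, x* moves by d = (2, -1).
The basis stays optimal until budget becomes binding; allowable decrease = 2 hr.

2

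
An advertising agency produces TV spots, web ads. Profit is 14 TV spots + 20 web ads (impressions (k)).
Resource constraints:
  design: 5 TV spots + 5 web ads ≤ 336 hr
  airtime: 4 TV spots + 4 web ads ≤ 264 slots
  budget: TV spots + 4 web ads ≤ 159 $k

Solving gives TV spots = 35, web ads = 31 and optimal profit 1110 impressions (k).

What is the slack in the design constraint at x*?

design used = 5·35 + 5·31 = 330; slack = 336 − 330 = 6.

6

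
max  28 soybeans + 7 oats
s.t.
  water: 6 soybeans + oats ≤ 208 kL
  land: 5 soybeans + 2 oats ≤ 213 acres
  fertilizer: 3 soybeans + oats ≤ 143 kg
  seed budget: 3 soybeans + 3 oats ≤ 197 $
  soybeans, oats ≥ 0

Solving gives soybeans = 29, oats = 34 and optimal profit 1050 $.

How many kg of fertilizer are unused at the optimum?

fertilizer used = 3·29 + 1·34 = 121; slack = 143 − 121 = 22.

22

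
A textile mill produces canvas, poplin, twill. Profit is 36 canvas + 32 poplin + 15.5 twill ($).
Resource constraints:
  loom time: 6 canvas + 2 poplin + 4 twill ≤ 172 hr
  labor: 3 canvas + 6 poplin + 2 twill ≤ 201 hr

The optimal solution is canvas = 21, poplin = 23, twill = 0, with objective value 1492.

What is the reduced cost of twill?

-8.5

Both loom time and labor are binding at x*.
From A_Bᵀ y = c: 6·y_loom time + 3·y_labor = 36; 2·y_loom time + 6·y_labor = 32.
Solving: y_loom time = 4, y_labor = 4.
Reduced cost of twill: c₃ − yᵀa₃ = 15.5 − (4·4 + 4·2) = 15.5 − 24 = -8.5.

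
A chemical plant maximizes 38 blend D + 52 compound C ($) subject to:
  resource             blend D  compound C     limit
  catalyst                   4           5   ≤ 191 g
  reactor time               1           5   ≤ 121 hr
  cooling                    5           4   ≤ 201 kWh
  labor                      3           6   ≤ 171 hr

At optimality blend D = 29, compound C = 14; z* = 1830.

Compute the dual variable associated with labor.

6

Check each constraint at x*: catalyst 186/191 (slack 5); reactor time 99/121 (slack 22); cooling 201/201 (tight); labor 171/171 (tight).
Since catalyst, reactor time are not tight, their duals are 0.
The binding rows give the dual system: 5·y_cooling + 3·y_labor = 38 and 4·y_cooling + 6·y_labor = 52.
Solving: y_cooling = 4, y_labor = 6.
Shadow price of labor = 6.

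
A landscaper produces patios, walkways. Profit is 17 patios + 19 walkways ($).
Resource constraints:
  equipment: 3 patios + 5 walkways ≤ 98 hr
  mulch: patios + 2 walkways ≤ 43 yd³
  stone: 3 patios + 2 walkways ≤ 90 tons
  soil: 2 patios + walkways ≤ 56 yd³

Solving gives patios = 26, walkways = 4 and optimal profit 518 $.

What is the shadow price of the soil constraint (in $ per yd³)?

4

At the optimum: equipment uses 98 of 98 (binding); mulch uses 34 of 43 (slack = 9); stone uses 86 of 90 (slack = 4); soil uses 56 of 56 (binding).
Slack constraints have shadow price 0 (complementary slackness).
Dual feasibility on the basic columns requires 3·y_equipment + 2·y_soil = 17, 5·y_equipment + 1·y_soil = 19.
Solving: y_equipment = 3, y_soil = 4.
Shadow price of soil = 4.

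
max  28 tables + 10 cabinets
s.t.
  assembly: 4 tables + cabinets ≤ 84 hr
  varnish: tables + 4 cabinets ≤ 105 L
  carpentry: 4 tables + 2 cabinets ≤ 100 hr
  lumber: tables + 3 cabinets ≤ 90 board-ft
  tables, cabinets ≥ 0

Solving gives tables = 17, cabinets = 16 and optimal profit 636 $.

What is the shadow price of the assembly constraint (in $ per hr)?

4

Check each constraint at x*: assembly 84/84 (tight); varnish 81/105 (slack 24); carpentry 100/100 (tight); lumber 65/90 (slack 25).
Slack constraints have shadow price 0 (complementary slackness).
Dual feasibility on the basic columns requires 4·y_assembly + 4·y_carpentry = 28, 1·y_assembly + 2·y_carpentry = 10.
This yields shadow prices y_assembly = 4, y_carpentry = 3.
Shadow price of assembly = 4.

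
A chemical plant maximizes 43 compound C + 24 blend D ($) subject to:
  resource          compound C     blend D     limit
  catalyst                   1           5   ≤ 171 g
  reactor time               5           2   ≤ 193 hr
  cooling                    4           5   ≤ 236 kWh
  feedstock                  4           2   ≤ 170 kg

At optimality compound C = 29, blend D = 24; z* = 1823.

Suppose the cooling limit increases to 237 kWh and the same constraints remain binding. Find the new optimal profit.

At the optimum: catalyst uses 149 of 171 (slack = 22); reactor time uses 193 of 193 (binding); cooling uses 236 of 236 (binding); feedstock uses 164 of 170 (slack = 6).
By complementary slackness, y = 0 for the non-binding constraints.
The binding rows give the dual system: 5·y_reactor time + 4·y_cooling = 43 and 2·y_reactor time + 5·y_cooling = 24.
Solving: y_reactor time = 7, y_cooling = 2.
Δz = y_cooling·Δb = 2 × (1) = 2, so new z* = 1823 + 2 = 1825.

1825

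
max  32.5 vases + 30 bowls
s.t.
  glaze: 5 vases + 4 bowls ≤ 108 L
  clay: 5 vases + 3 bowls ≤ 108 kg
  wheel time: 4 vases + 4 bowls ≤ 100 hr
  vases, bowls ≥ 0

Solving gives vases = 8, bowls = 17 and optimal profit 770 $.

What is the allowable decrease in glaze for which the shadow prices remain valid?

Binding constraints: glaze, wheel time. The basis is B = [[5,4],[4,4]] with det 4.
Per unit decrease in glaze, x* moves by d = (-1, 1).
The basis stays optimal until vases reaches 0; allowable decrease = 8 L.

8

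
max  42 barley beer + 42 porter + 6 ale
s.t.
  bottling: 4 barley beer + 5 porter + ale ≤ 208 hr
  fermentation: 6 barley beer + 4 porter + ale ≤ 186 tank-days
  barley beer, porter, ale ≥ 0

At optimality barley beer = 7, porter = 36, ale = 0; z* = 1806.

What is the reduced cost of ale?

-3

Both bottling and fermentation are binding at x*.
Dual feasibility on the basic columns requires 4·y_bottling + 6·y_fermentation = 42, 5·y_bottling + 4·y_fermentation = 42.
This yields shadow prices y_bottling = 6, y_fermentation = 3.
Reduced cost of ale: c₃ − yᵀa₃ = 6 − (6·1 + 3·1) = 6 − 9 = -3.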